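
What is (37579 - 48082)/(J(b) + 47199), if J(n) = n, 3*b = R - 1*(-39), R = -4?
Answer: -31509/141632 ≈ -0.22247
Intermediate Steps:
b = 35/3 (b = (-4 - 1*(-39))/3 = (-4 + 39)/3 = (⅓)*35 = 35/3 ≈ 11.667)
(37579 - 48082)/(J(b) + 47199) = (37579 - 48082)/(35/3 + 47199) = -10503/141632/3 = -10503*3/141632 = -31509/141632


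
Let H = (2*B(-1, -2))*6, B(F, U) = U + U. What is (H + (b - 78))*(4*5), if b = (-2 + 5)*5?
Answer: -2220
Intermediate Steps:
B(F, U) = 2*U
H = -48 (H = (2*(2*(-2)))*6 = (2*(-4))*6 = -8*6 = -48)
b = 15 (b = 3*5 = 15)
(H + (b - 78))*(4*5) = (-48 + (15 - 78))*(4*5) = (-48 - 63)*20 = -111*20 = -2220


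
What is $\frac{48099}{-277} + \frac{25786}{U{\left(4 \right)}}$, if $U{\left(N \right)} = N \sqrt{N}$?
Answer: $\frac{3378965}{1108} \approx 3049.6$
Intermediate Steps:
$U{\left(N \right)} = N^{\frac{3}{2}}$
$\frac{48099}{-277} + \frac{25786}{U{\left(4 \right)}} = \frac{48099}{-277} + \frac{25786}{4^{\frac{3}{2}}} = 48099 \left(- \frac{1}{277}\right) + \frac{25786}{8} = - \frac{48099}{277} + 25786 \cdot \frac{1}{8} = - \frac{48099}{277} + \frac{12893}{4} = \frac{3378965}{1108}$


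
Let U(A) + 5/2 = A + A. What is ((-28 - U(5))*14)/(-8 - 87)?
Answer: 497/95 ≈ 5.2316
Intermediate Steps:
U(A) = -5/2 + 2*A (U(A) = -5/2 + (A + A) = -5/2 + 2*A)
((-28 - U(5))*14)/(-8 - 87) = ((-28 - (-5/2 + 2*5))*14)/(-8 - 87) = ((-28 - (-5/2 + 10))*14)/(-95) = ((-28 - 1*15/2)*14)*(-1/95) = ((-28 - 15/2)*14)*(-1/95) = -71/2*14*(-1/95) = -497*(-1/95) = 497/95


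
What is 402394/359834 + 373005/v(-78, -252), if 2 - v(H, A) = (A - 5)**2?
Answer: -53821482326/11882978099 ≈ -4.5293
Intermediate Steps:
v(H, A) = 2 - (-5 + A)**2 (v(H, A) = 2 - (A - 5)**2 = 2 - (-5 + A)**2)
402394/359834 + 373005/v(-78, -252) = 402394/359834 + 373005/(2 - (-5 - 252)**2) = 402394*(1/359834) + 373005/(2 - 1*(-257)**2) = 201197/179917 + 373005/(2 - 1*66049) = 201197/179917 + 373005/(2 - 66049) = 201197/179917 + 373005/(-66047) = 201197/179917 + 373005*(-1/66047) = 201197/179917 - 373005/66047 = -53821482326/11882978099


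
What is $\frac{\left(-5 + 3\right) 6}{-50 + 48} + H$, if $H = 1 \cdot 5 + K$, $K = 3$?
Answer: $14$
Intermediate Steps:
$H = 8$ ($H = 1 \cdot 5 + 3 = 5 + 3 = 8$)
$\frac{\left(-5 + 3\right) 6}{-50 + 48} + H = \frac{\left(-5 + 3\right) 6}{-50 + 48} + 8 = \frac{\left(-2\right) 6}{-2} + 8 = \left(- \frac{1}{2}\right) \left(-12\right) + 8 = 6 + 8 = 14$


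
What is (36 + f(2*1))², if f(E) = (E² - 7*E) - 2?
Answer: 576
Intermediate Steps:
f(E) = -2 + E² - 7*E
(36 + f(2*1))² = (36 + (-2 + (2*1)² - 14))² = (36 + (-2 + 2² - 7*2))² = (36 + (-2 + 4 - 14))² = (36 - 12)² = 24² = 576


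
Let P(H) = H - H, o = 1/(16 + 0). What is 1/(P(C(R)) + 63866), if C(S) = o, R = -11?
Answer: 1/63866 ≈ 1.5658e-5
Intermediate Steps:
o = 1/16 ≈ 0.062500
C(S) = 1/16
P(H) = 0
1/(P(C(R)) + 63866) = 1/(0 + 63866) = 1/63866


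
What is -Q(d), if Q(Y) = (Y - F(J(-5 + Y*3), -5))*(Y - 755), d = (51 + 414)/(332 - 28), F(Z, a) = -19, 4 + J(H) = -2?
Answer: 1429532255/92416 ≈ 15468.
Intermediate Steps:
J(H) = -6 (J(H) = -4 - 2 = -6)
d = 465/304 ≈ 1.5296
Q(Y) = (-755 + Y)*(19 + Y) (Q(Y) = (Y - 1*(-19))*(Y - 755) = (Y + 19)*(-755 + Y) = (19 + Y)*(-755 + Y) = (-755 + Y)*(19 + Y))
-Q(d) = -(-14345 + (465/304)**2 - 736*465/304) = -(-14345 + 216225/92416 - 21390/19) = -1*(-1429532255/92416) = 1429532255/92416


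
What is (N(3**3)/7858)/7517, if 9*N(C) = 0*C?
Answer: 0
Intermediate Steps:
N(C) = 0 (N(C) = (0*C)/9 = (1/9)*0 = 0)
(N(3**3)/7858)/7517 = (0/7858)/7517 = (0*(1/7858))*(1/7517) = 0*(1/7517) = 0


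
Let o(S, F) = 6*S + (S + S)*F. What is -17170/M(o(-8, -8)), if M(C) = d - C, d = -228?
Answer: 8585/154 ≈ 55.747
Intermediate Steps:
o(S, F) = 6*S + 2*F*S (o(S, F) = 6*S + (2*S)*F = 6*S + 2*F*S)
M(C) = -228 - C
-17170/M(o(-8, -8)) = -17170/(-228 - 2*(-8)*(3 - 8)) = -17170/(-228 - 2*(-8)*(-5)) = -17170/(-228 - 1*80) = -17170/(-228 - 80) = -17170/(-308) = -17170*(-1/308) = 8585/154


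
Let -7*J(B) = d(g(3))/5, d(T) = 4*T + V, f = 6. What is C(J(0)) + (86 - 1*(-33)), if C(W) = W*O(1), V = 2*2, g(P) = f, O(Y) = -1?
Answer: 599/5 ≈ 119.80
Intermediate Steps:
g(P) = 6
V = 4
d(T) = 4 + 4*T (d(T) = 4*T + 4 = 4 + 4*T)
J(B) = -4/5 (J(B) = -(4 + 4*6)/(7*5) = -(4 + 24)/(7*5) = -4/5)
C(W) = -W (C(W) = W*(-1) = -W)
C(J(0)) + (86 - 1*(-33)) = -1*(-4/5) + (86 - 1*(-33)) = 4/5 + (86 + 33) = 4/5 + 119 = 599/5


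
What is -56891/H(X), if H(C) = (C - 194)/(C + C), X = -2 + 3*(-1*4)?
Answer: -398237/52 ≈ -7658.4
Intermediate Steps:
X = -14 (X = -2 + 3*(-4) = -2 - 12 = -14)
H(C) = (-194 + C)/(2*C) (H(C) = (-194 + C)/((2*C)) = (-194 + C)*(1/(2*C)) = (-194 + C)/(2*C))
-56891/H(X) = -56891*(-28/(-194 - 14)) = -56891/((½)*(-1/14)*(-208)) = -56891/52/7 = -56891*7/52 = -398237/52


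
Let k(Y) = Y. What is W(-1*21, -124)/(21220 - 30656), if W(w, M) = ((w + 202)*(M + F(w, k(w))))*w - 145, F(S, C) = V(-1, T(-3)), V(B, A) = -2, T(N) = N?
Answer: -478781/9436 ≈ -50.740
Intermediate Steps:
F(S, C) = -2
W(w, M) = -145 + w*(-2 + M)*(202 + w) (W(w, M) = ((w + 202)*(M - 2))*w - 145 = ((202 + w)*(-2 + M))*w - 145 = ((-2 + M)*(202 + w))*w - 145 = w*(-2 + M)*(202 + w) - 145 = -145 + w*(-2 + M)*(202 + w))
W(-1*21, -124)/(21220 - 30656) = (-145 - (-404)*21 - 2*(-1*21)² - 124*(-1*21)² + 202*(-124)*(-1*21))/(21220 - 30656) = (-145 - 404*(-21) - 2*(-21)² - 124*(-21)² + 202*(-124)*(-21))/(-9436) = (-145 + 8484 - 2*441 - 124*441 + 526008)*(-1/9436) = (-145 + 8484 - 882 - 54684 + 526008)*(-1/9436) = 478781*(-1/9436) = -478781/9436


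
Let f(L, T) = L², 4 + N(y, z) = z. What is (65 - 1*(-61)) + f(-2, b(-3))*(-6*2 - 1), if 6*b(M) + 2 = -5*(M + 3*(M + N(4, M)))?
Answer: 74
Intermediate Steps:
N(y, z) = -4 + z
b(M) = 29/3 - 35*M/6 (b(M) = -⅓ + (-5*(M + 3*(M + (-4 + M))))/6 = -⅓ + (-5*(M + 3*(-4 + 2*M)))/6 = -⅓ + (-5*(M + (-12 + 6*M)))/6 = -⅓ + (-5*(-12 + 7*M))/6 = -⅓ + (60 - 35*M)/6 = -⅓ + (10 - 35*M/6) = 29/3 - 35*M/6)
(65 - 1*(-61)) + f(-2, b(-3))*(-6*2 - 1) = (65 - 1*(-61)) + (-2)²*(-6*2 - 1) = (65 + 61) + 4*(-12 - 1) = 126 + 4*(-13) = 126 - 52 = 74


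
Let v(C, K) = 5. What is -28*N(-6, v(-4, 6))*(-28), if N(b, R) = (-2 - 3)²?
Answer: 19600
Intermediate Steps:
N(b, R) = 25 (N(b, R) = (-5)² = 25)
-28*N(-6, v(-4, 6))*(-28) = -28*25*(-28) = -700*(-28) = 19600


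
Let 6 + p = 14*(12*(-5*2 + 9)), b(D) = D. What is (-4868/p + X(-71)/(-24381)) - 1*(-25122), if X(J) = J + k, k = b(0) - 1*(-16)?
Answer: 17782267691/707049 ≈ 25150.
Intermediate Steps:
k = 16 (k = 0 - 1*(-16) = 0 + 16 = 16)
X(J) = 16 + J (X(J) = J + 16 = 16 + J)
p = -174 (p = -6 + 14*(12*(-5*2 + 9)) = -6 + 14*(12*(-10 + 9)) = -6 + 14*(12*(-1)) = -6 + 14*(-12) = -6 - 168 = -174)
(-4868/p + X(-71)/(-24381)) - 1*(-25122) = (-4868/(-174) + (16 - 71)/(-24381)) - 1*(-25122) = (-4868*(-1/174) - 55*(-1/24381)) + 25122 = (2434/87 + 55/24381) + 25122 = 19782713/707049 + 25122 = 17782267691/707049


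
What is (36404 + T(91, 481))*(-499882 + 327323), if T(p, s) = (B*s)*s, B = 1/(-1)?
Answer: 33641584963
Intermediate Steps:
B = -1
T(p, s) = -s² (T(p, s) = (-s)*s = -s²)
(36404 + T(91, 481))*(-499882 + 327323) = (36404 - 1*481²)*(-499882 + 327323) = (36404 - 1*231361)*(-172559) = (36404 - 231361)*(-172559) = -194957*(-172559) = 33641584963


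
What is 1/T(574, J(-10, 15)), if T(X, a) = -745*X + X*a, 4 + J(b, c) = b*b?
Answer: -1/372526 ≈ -2.6844e-6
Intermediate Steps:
J(b, c) = -4 + b² (J(b, c) = -4 + b*b = -4 + b²)
1/T(574, J(-10, 15)) = 1/(574*(-745 + (-4 + (-10)²))) = 1/(574*(-745 + (-4 + 100))) = 1/(574*(-745 + 96)) = 1/(574*(-649)) = 1/(-372526) = -1/372526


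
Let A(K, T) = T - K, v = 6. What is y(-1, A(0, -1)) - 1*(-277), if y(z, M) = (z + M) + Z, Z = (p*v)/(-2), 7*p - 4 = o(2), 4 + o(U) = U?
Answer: 1919/7 ≈ 274.14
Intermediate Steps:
o(U) = -4 + U
p = 2/7 (p = 4/7 + (-4 + 2)/7 = 4/7 + (⅐)*(-2) = 4/7 - 2/7 = 2/7 ≈ 0.28571)
Z = -6/7 (Z = ((2/7)*6)/(-2) = (12/7)*(-½) = -6/7 ≈ -0.85714)
y(z, M) = -6/7 + M + z (y(z, M) = (z + M) - 6/7 = (M + z) - 6/7 = -6/7 + M + z)
y(-1, A(0, -1)) - 1*(-277) = (-6/7 + (-1 - 1*0) - 1) - 1*(-277) = (-6/7 + (-1 + 0) - 1) + 277 = (-6/7 - 1 - 1) + 277 = -20/7 + 277 = 1919/7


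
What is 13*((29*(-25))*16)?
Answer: -150800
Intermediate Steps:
13*((29*(-25))*16) = 13*(-725*16) = 13*(-11600) = -150800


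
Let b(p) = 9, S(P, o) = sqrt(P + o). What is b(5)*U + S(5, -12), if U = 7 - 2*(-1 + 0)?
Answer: 81 + I*sqrt(7) ≈ 81.0 + 2.6458*I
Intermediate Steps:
U = 9 (U = 7 - 2*(-1) = 7 + 2 = 9)
b(5)*U + S(5, -12) = 9*9 + sqrt(5 - 12) = 81 + sqrt(-7) = 81 + I*sqrt(7)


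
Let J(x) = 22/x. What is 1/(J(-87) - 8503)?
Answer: -87/739783 ≈ -0.00011760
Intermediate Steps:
1/(J(-87) - 8503) = 1/(22/(-87) - 8503) = 1/(22*(-1/87) - 8503) = 1/(-22/87 - 8503) = 1/(-739783/87) = -87/739783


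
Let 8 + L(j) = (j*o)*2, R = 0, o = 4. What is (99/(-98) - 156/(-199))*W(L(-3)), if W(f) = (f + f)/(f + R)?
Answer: -4413/9751 ≈ -0.45257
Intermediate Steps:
L(j) = -8 + 8*j (L(j) = -8 + (j*4)*2 = -8 + (4*j)*2 = -8 + 8*j)
W(f) = 2 (W(f) = (f + f)/(f + 0) = (2*f)/f = 2)
(99/(-98) - 156/(-199))*W(L(-3)) = (99/(-98) - 156/(-199))*2 = (99*(-1/98) - 156*(-1/199))*2 = (-99/98 + 156/199)*2 = -4413/19502*2 = -4413/9751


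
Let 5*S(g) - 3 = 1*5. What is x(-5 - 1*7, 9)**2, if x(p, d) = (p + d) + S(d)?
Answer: 49/25 ≈ 1.9600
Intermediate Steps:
S(g) = 8/5 (S(g) = 3/5 + (1*5)/5 = 3/5 + (1/5)*5 = 3/5 + 1 = 8/5)
x(p, d) = 8/5 + d + p (x(p, d) = (p + d) + 8/5 = (d + p) + 8/5 = 8/5 + d + p)
x(-5 - 1*7, 9)**2 = (8/5 + 9 + (-5 - 1*7))**2 = (8/5 + 9 + (-5 - 7))**2 = (8/5 + 9 - 12)**2 = (-7/5)**2 = 49/25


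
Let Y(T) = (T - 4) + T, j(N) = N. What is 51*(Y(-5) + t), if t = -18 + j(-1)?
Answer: -1683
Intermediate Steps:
t = -19 (t = -18 - 1 = -19)
Y(T) = -4 + 2*T (Y(T) = (-4 + T) + T = -4 + 2*T)
51*(Y(-5) + t) = 51*((-4 + 2*(-5)) - 19) = 51*((-4 - 10) - 19) = 51*(-14 - 19) = 51*(-33) = -1683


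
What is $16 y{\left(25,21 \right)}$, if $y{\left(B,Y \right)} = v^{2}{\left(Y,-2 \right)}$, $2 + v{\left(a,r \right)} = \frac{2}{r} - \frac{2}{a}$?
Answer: $\frac{67600}{441} \approx 153.29$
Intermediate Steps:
$v{\left(a,r \right)} = -2 - \frac{2}{a} + \frac{2}{r}$ ($v{\left(a,r \right)} = -2 + \left(\frac{2}{r} - \frac{2}{a}\right) = -2 + \left(- \frac{2}{a} + \frac{2}{r}\right) = -2 - \frac{2}{a} + \frac{2}{r}$)
$y{\left(B,Y \right)} = \left(-3 - \frac{2}{Y}\right)^{2}$ ($y{\left(B,Y \right)} = \left(-2 - \frac{2}{Y} + \frac{2}{-2}\right)^{2} = \left(-2 - \frac{2}{Y} + 2 \left(- \frac{1}{2}\right)\right)^{2} = \left(-2 - \frac{2}{Y} - 1\right)^{2} = \left(-3 - \frac{2}{Y}\right)^{2}$)
$16 y{\left(25,21 \right)} = 16 \frac{\left(2 + 3 \cdot 21\right)^{2}}{441} = 16 \frac{\left(2 + 63\right)^{2}}{441} = 16 \frac{65^{2}}{441} = 16 \cdot \frac{1}{441} \cdot 4225 = 16 \cdot \frac{4225}{441} = \frac{67600}{441}$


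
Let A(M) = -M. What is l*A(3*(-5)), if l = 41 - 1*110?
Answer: -1035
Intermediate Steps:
l = -69 (l = 41 - 110 = -69)
l*A(3*(-5)) = -(-69)*3*(-5) = -(-69)*(-15) = -69*15 = -1035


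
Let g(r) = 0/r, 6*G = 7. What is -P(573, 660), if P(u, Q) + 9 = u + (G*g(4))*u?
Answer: -564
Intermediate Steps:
G = 7/6 (G = (1/6)*7 = 7/6 ≈ 1.1667)
g(r) = 0
P(u, Q) = -9 + u (P(u, Q) = -9 + (u + ((7/6)*0)*u) = -9 + (u + 0*u) = -9 + (u + 0) = -9 + u)
-P(573, 660) = -(-9 + 573) = -1*564 = -564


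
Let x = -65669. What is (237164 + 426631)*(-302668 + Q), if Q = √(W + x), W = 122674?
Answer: -200909505060 + 663795*√57005 ≈ -2.0075e+11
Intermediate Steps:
Q = √57005 (Q = √(122674 - 65669) = √57005 ≈ 238.76)
(237164 + 426631)*(-302668 + Q) = (237164 + 426631)*(-302668 + √57005) = 663795*(-302668 + √57005) = -200909505060 + 663795*√57005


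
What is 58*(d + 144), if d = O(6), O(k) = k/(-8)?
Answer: 16617/2 ≈ 8308.5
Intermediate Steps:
O(k) = -k/8 (O(k) = k*(-1/8) = -k/8)
d = -3/4 (d = -1/8*6 = -3/4 ≈ -0.75000)
58*(d + 144) = 58*(-3/4 + 144) = 58*(573/4) = 16617/2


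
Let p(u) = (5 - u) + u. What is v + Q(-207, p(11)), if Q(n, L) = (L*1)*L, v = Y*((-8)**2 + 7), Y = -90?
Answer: -6365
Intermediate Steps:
p(u) = 5
v = -6390 (v = -90*((-8)**2 + 7) = -90*(64 + 7) = -90*71 = -6390)
Q(n, L) = L**2 (Q(n, L) = L*L = L**2)
v + Q(-207, p(11)) = -6390 + 5**2 = -6390 + 25 = -6365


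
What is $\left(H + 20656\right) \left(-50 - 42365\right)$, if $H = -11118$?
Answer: $-404554270$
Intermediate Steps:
$\left(H + 20656\right) \left(-50 - 42365\right) = \left(-11118 + 20656\right) \left(-50 - 42365\right) = 9538 \left(-42415\right) = -404554270$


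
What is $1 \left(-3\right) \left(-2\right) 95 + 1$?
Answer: $571$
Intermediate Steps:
$1 \left(-3\right) \left(-2\right) 95 + 1 = \left(-3\right) \left(-2\right) 95 + 1 = 6 \cdot 95 + 1 = 570 + 1 = 571$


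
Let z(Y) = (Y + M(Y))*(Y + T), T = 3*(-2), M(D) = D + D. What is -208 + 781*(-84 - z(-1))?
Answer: -82213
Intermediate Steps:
M(D) = 2*D
T = -6
z(Y) = 3*Y*(-6 + Y) (z(Y) = (Y + 2*Y)*(Y - 6) = (3*Y)*(-6 + Y) = 3*Y*(-6 + Y))
-208 + 781*(-84 - z(-1)) = -208 + 781*(-84 - 3*(-1)*(-6 - 1)) = -208 + 781*(-84 - 3*(-1)*(-7)) = -208 + 781*(-84 - 1*21) = -208 + 781*(-84 - 21) = -208 + 781*(-105) = -208 - 82005 = -82213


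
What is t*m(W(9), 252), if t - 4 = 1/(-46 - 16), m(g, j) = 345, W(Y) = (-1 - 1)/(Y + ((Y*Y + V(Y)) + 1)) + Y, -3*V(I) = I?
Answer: 85215/62 ≈ 1374.4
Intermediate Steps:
V(I) = -I/3
W(Y) = Y - 2/(1 + Y² + 2*Y/3) (W(Y) = (-1 - 1)/(Y + ((Y*Y - Y/3) + 1)) + Y = -2/(Y + ((Y² - Y/3) + 1)) + Y = -2/(Y + (1 + Y² - Y/3)) + Y = -2/(1 + Y² + 2*Y/3) + Y = Y - 2/(1 + Y² + 2*Y/3))
t = 247/62 (t = 4 + 1/(-46 - 16) = 4 + 1/(-62) = 4 - 1/62 = 247/62 ≈ 3.9839)
t*m(W(9), 252) = (247/62)*345 = 85215/62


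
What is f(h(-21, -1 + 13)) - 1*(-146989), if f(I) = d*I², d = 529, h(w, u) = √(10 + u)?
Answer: 158627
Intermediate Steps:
f(I) = 529*I²
f(h(-21, -1 + 13)) - 1*(-146989) = 529*(√(10 + (-1 + 13)))² - 1*(-146989) = 529*(√(10 + 12))² + 146989 = 529*(√22)² + 146989 = 529*22 + 146989 = 11638 + 146989 = 158627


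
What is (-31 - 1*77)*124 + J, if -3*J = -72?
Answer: -13368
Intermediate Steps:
J = 24 (J = -⅓*(-72) = 24)
(-31 - 1*77)*124 + J = (-31 - 1*77)*124 + 24 = (-31 - 77)*124 + 24 = -108*124 + 24 = -13392 + 24 = -13368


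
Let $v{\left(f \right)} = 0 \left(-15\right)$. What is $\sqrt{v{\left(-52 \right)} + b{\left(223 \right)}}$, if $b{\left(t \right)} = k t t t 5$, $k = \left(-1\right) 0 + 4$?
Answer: $446 \sqrt{1115} \approx 14893.0$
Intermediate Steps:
$v{\left(f \right)} = 0$
$k = 4$ ($k = 0 + 4 = 4$)
$b{\left(t \right)} = 20 t^{3}$ ($b{\left(t \right)} = 4 t t t 5 = 4 t t^{2} \cdot 5 = 4 t^{3} \cdot 5 = 4 \cdot 5 t^{3} = 20 t^{3}$)
$\sqrt{v{\left(-52 \right)} + b{\left(223 \right)}} = \sqrt{0 + 20 \cdot 223^{3}} = \sqrt{0 + 20 \cdot 11089567} = \sqrt{0 + 221791340} = \sqrt{221791340} = 446 \sqrt{1115}$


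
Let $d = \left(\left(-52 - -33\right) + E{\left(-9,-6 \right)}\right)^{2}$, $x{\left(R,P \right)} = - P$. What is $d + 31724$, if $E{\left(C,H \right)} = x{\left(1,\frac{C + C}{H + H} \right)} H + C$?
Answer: $32085$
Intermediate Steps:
$E{\left(C,H \right)} = 0$ ($E{\left(C,H \right)} = - \frac{C + C}{H + H} H + C = - \frac{2 C}{2 H} H + C = - 2 C \frac{1}{2 H} H + C = - \frac{C}{H} H + C = - C + C = 0$)
$d = 361$ ($d = \left(\left(-52 - -33\right) + 0\right)^{2} = \left(\left(-52 + 33\right) + 0\right)^{2} = \left(-19 + 0\right)^{2} = \left(-19\right)^{2} = 361$)
$d + 31724 = 361 + 31724 = 32085$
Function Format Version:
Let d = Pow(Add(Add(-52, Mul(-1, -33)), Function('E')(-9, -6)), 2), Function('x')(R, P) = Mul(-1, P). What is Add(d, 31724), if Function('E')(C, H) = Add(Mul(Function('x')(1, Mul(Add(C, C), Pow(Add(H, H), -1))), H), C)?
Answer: 32085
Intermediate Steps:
Function('E')(C, H) = 0 (Function('E')(C, H) = Add(Mul(Mul(-1, Mul(Add(C, C), Pow(Add(H, H), -1))), H), C) = Add(Mul(Mul(-1, Mul(Mul(2, C), Pow(Mul(2, H), -1))), H), C) = Add(Mul(Mul(-1, Mul(Mul(2, C), Mul(Rational(1, 2), Pow(H, -1)))), H), C) = Add(Mul(Mul(-1, Mul(C, Pow(H, -1))), H), C) = Add(Mul(Mul(-1, C, Pow(H, -1)), H), C) = Add(Mul(-1, C), C) = 0)
d = 361 (d = Pow(Add(Add(-52, Mul(-1, -33)), 0), 2) = Pow(Add(Add(-52, 33), 0), 2) = Pow(Add(-19, 0), 2) = Pow(-19, 2) = 361)
Add(d, 31724) = Add(361, 31724) = 32085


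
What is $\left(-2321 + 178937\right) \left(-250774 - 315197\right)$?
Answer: $-99959534136$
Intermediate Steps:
$\left(-2321 + 178937\right) \left(-250774 - 315197\right) = 176616 \left(-565971\right) = -99959534136$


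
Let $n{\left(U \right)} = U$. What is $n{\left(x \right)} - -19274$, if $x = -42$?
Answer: $19232$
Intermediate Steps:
$n{\left(x \right)} - -19274 = -42 - -19274 = -42 + 19274 = 19232$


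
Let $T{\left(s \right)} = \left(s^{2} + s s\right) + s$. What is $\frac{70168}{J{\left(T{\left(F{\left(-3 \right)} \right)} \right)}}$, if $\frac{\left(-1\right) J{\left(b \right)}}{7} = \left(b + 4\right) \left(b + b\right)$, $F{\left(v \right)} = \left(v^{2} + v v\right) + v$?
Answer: $- \frac{716}{31155} \approx -0.022982$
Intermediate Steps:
$F{\left(v \right)} = v + 2 v^{2}$ ($F{\left(v \right)} = \left(v^{2} + v^{2}\right) + v = 2 v^{2} + v = v + 2 v^{2}$)
$T{\left(s \right)} = s + 2 s^{2}$ ($T{\left(s \right)} = \left(s^{2} + s^{2}\right) + s = 2 s^{2} + s = s + 2 s^{2}$)
$J{\left(b \right)} = - 14 b \left(4 + b\right)$ ($J{\left(b \right)} = - 7 \left(b + 4\right) \left(b + b\right) = - 7 \left(4 + b\right) 2 b = - 7 \cdot 2 b \left(4 + b\right) = - 14 b \left(4 + b\right)$)
$\frac{70168}{J{\left(T{\left(F{\left(-3 \right)} \right)} \right)}} = \frac{70168}{\left(-14\right) - 3 \left(1 + 2 \left(-3\right)\right) \left(1 + 2 \left(- 3 \left(1 + 2 \left(-3\right)\right)\right)\right) \left(4 + - 3 \left(1 + 2 \left(-3\right)\right) \left(1 + 2 \left(- 3 \left(1 + 2 \left(-3\right)\right)\right)\right)\right)} = \frac{70168}{\left(-14\right) - 3 \left(1 - 6\right) \left(1 + 2 \left(- 3 \left(1 - 6\right)\right)\right) \left(4 + - 3 \left(1 - 6\right) \left(1 + 2 \left(- 3 \left(1 - 6\right)\right)\right)\right)} = \frac{70168}{\left(-14\right) \left(-3\right) \left(-5\right) \left(1 + 2 \left(\left(-3\right) \left(-5\right)\right)\right) \left(4 + \left(-3\right) \left(-5\right) \left(1 + 2 \left(\left(-3\right) \left(-5\right)\right)\right)\right)} = \frac{70168}{\left(-14\right) 15 \left(1 + 2 \cdot 15\right) \left(4 + 15 \left(1 + 2 \cdot 15\right)\right)} = \frac{70168}{\left(-14\right) 15 \left(1 + 30\right) \left(4 + 15 \left(1 + 30\right)\right)} = \frac{70168}{\left(-14\right) 15 \cdot 31 \left(4 + 15 \cdot 31\right)} = \frac{70168}{\left(-14\right) 465 \left(4 + 465\right)} = \frac{70168}{\left(-14\right) 465 \cdot 469} = \frac{70168}{-3053190} = 70168 \left(- \frac{1}{3053190}\right) = - \frac{716}{31155}$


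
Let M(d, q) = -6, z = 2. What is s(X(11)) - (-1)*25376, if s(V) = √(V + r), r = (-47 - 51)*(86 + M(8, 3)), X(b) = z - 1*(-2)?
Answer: 25376 + 2*I*√1959 ≈ 25376.0 + 88.521*I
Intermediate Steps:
X(b) = 4 (X(b) = 2 - 1*(-2) = 2 + 2 = 4)
r = -7840 (r = (-47 - 51)*(86 - 6) = -98*80 = -7840)
s(V) = √(-7840 + V) (s(V) = √(V - 7840) = √(-7840 + V))
s(X(11)) - (-1)*25376 = √(-7840 + 4) - (-1)*25376 = √(-7836) - 1*(-25376) = 2*I*√1959 + 25376 = 25376 + 2*I*√1959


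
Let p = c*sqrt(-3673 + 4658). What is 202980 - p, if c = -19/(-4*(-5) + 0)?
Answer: 202980 + 19*sqrt(985)/20 ≈ 2.0301e+5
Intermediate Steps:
c = -19/20 (c = -19/(20 + 0) = -19/20 ≈ -0.95000)
p = -19*sqrt(985)/20 (p = -19*sqrt(-3673 + 4658)/20 = -19*sqrt(985)/20 ≈ -29.815)
202980 - p = 202980 - (-19)*sqrt(985)/20 = 202980 + 19*sqrt(985)/20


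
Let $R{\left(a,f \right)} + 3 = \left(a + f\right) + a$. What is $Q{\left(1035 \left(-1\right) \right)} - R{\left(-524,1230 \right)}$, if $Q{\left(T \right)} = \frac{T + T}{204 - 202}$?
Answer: $-1214$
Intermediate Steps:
$R{\left(a,f \right)} = -3 + f + 2 a$ ($R{\left(a,f \right)} = -3 + \left(\left(a + f\right) + a\right) = -3 + \left(f + 2 a\right) = -3 + f + 2 a$)
$Q{\left(T \right)} = T$ ($Q{\left(T \right)} = \frac{2 T}{2} = 2 T \frac{1}{2} = T$)
$Q{\left(1035 \left(-1\right) \right)} - R{\left(-524,1230 \right)} = 1035 \left(-1\right) - \left(-3 + 1230 + 2 \left(-524\right)\right) = -1035 - \left(-3 + 1230 - 1048\right) = -1035 - 179 = -1214$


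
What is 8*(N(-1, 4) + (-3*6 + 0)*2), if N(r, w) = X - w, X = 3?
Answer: -296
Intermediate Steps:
N(r, w) = 3 - w
8*(N(-1, 4) + (-3*6 + 0)*2) = 8*((3 - 1*4) + (-3*6 + 0)*2) = 8*((3 - 4) + (-18 + 0)*2) = 8*(-1 - 18*2) = 8*(-1 - 36) = 8*(-37) = -296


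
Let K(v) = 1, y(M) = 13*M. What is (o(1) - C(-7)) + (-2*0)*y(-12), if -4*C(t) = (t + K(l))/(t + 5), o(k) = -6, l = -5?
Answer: -21/4 ≈ -5.2500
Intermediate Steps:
C(t) = -(1 + t)/(4*(5 + t)) (C(t) = -(t + 1)/(4*(t + 5)) = -(1 + t)/(4*(5 + t)))
(o(1) - C(-7)) + (-2*0)*y(-12) = (-6 - (-1 - 1*(-7))/(4*(5 - 7))) + (-2*0)*(13*(-12)) = (-6 - (-1 + 7)/(4*(-2))) + 0*(-156) = (-6 - (-1)*6/(4*2)) + 0 = (-6 - 1*(-3/4)) + 0 = (-6 + 3/4) + 0 = -21/4 + 0 = -21/4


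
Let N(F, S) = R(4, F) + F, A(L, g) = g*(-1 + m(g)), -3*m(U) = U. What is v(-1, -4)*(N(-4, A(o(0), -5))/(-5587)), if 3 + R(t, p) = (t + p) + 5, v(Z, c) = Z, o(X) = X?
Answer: -2/5587 ≈ -0.00035797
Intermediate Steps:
m(U) = -U/3
R(t, p) = 2 + p + t (R(t, p) = -3 + ((t + p) + 5) = -3 + ((p + t) + 5) = -3 + (5 + p + t) = 2 + p + t)
A(L, g) = g*(-1 - g/3)
N(F, S) = 6 + 2*F (N(F, S) = (2 + F + 4) + F = (6 + F) + F = 6 + 2*F)
v(-1, -4)*(N(-4, A(o(0), -5))/(-5587)) = -(6 + 2*(-4))/(-5587) = -(6 - 8)*(-1)/5587 = -(-2)*(-1)/5587 = -1*2/5587 = -2/5587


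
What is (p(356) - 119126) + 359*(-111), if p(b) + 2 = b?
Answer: -158621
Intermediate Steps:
p(b) = -2 + b
(p(356) - 119126) + 359*(-111) = ((-2 + 356) - 119126) + 359*(-111) = (354 - 119126) - 39849 = -118772 - 39849 = -158621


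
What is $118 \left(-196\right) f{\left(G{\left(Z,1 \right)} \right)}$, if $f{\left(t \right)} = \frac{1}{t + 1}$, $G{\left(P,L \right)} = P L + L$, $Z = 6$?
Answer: $-2891$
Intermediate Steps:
$G{\left(P,L \right)} = L + L P$ ($G{\left(P,L \right)} = L P + L = L + L P$)
$f{\left(t \right)} = \frac{1}{1 + t}$
$118 \left(-196\right) f{\left(G{\left(Z,1 \right)} \right)} = \frac{118 \left(-196\right)}{1 + 1 \left(1 + 6\right)} = - \frac{23128}{1 + 1 \cdot 7} = - \frac{23128}{1 + 7} = - \frac{23128}{8} = \left(-23128\right) \frac{1}{8} = -2891$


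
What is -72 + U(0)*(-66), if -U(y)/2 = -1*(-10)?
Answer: 1248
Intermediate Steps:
U(y) = -20 (U(y) = -(-2)*(-10) = -2*10 = -20)
-72 + U(0)*(-66) = -72 - 20*(-66) = -72 + 1320 = 1248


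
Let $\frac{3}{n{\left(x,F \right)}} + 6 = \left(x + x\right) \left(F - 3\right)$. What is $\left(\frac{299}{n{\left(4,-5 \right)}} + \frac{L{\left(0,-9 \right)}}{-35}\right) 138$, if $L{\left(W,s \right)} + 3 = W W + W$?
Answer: $- \frac{33696886}{35} \approx -9.6277 \cdot 10^{5}$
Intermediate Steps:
$L{\left(W,s \right)} = -3 + W + W^{2}$ ($L{\left(W,s \right)} = -3 + \left(W W + W\right) = -3 + \left(W^{2} + W\right) = -3 + \left(W + W^{2}\right) = -3 + W + W^{2}$)
$n{\left(x,F \right)} = \frac{3}{-6 + 2 x \left(-3 + F\right)}$ ($n{\left(x,F \right)} = \frac{3}{-6 + \left(x + x\right) \left(F - 3\right)} = \frac{3}{-6 + 2 x \left(-3 + F\right)}$)
$\left(\frac{299}{n{\left(4,-5 \right)}} + \frac{L{\left(0,-9 \right)}}{-35}\right) 138 = \left(\frac{299}{\frac{3}{2} \frac{1}{-3 - 12 - 20}} + \frac{-3 + 0 + 0^{2}}{-35}\right) 138 = \left(\frac{299}{\frac{3}{2} \frac{1}{-3 - 12 - 20}} + \left(-3 + 0 + 0\right) \left(- \frac{1}{35}\right)\right) 138 = \left(\frac{299}{\frac{3}{2} \frac{1}{-35}} - - \frac{3}{35}\right) 138 = \left(\frac{299}{\frac{3}{2} \left(- \frac{1}{35}\right)} + \frac{3}{35}\right) 138 = \left(\frac{299}{- \frac{3}{70}} + \frac{3}{35}\right) 138 = \left(299 \left(- \frac{70}{3}\right) + \frac{3}{35}\right) 138 = \left(- \frac{20930}{3} + \frac{3}{35}\right) 138 = \left(- \frac{732541}{105}\right) 138 = - \frac{33696886}{35}$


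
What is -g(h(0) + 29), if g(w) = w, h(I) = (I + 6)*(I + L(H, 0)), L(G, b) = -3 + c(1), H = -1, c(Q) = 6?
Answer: -47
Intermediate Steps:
L(G, b) = 3 (L(G, b) = -3 + 6 = 3)
h(I) = (3 + I)*(6 + I) (h(I) = (I + 6)*(I + 3) = (6 + I)*(3 + I) = (3 + I)*(6 + I))
-g(h(0) + 29) = -((18 + 0**2 + 9*0) + 29) = -((18 + 0 + 0) + 29) = -(18 + 29) = -1*47 = -47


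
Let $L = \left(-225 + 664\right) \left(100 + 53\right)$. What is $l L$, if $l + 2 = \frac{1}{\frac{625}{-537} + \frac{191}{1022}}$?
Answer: $- \frac{108889797060}{536183} \approx -2.0308 \cdot 10^{5}$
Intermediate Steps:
$L = 67167$ ($L = 439 \cdot 153 = 67167$)
$l = - \frac{1621180}{536183}$ ($l = -2 + \frac{1}{\frac{625}{-537} + \frac{191}{1022}} = -2 + \frac{1}{625 \left(- \frac{1}{537}\right) + 191 \cdot \frac{1}{1022}} = -2 + \frac{1}{- \frac{625}{537} + \frac{191}{1022}} = -2 + \frac{1}{- \frac{536183}{548814}} = -2 - \frac{548814}{536183} = - \frac{1621180}{536183} \approx -3.0236$)
$l L = \left(- \frac{1621180}{536183}\right) 67167 = - \frac{108889797060}{536183}$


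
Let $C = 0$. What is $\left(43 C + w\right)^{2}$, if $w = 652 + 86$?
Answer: $544644$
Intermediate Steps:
$w = 738$
$\left(43 C + w\right)^{2} = \left(43 \cdot 0 + 738\right)^{2} = \left(0 + 738\right)^{2} = 738^{2} = 544644$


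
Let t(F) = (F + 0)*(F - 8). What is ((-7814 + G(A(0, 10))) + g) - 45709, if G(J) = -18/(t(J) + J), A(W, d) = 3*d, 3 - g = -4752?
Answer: -5608323/115 ≈ -48768.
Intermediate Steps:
g = 4755 (g = 3 - 1*(-4752) = 3 + 4752 = 4755)
t(F) = F*(-8 + F)
G(J) = -18/(J + J*(-8 + J)) (G(J) = -18/(J*(-8 + J) + J) = -18/(J + J*(-8 + J)))
((-7814 + G(A(0, 10))) + g) - 45709 = ((-7814 - 18/((3*10)*(-7 + 3*10))) + 4755) - 45709 = ((-7814 - 18/(30*(-7 + 30))) + 4755) - 45709 = ((-7814 - 18*1/30/23) + 4755) - 45709 = ((-7814 - 18*1/30*1/23) + 4755) - 45709 = ((-7814 - 3/115) + 4755) - 45709 = (-898613/115 + 4755) - 45709 = -351788/115 - 45709 = -5608323/115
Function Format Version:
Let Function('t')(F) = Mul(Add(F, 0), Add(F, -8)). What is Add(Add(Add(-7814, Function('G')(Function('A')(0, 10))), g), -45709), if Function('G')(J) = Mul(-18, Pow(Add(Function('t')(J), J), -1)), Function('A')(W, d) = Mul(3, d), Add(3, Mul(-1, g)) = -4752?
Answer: Rational(-5608323, 115) ≈ -48768.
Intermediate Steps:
g = 4755 (g = Add(3, Mul(-1, -4752)) = Add(3, 4752) = 4755)
Function('t')(F) = Mul(F, Add(-8, F))
Function('G')(J) = Mul(-18, Pow(Add(J, Mul(J, Add(-8, J))), -1)) (Function('G')(J) = Mul(-18, Pow(Add(Mul(J, Add(-8, J)), J), -1)) = Mul(-18, Pow(Add(J, Mul(J, Add(-8, J))), -1)))
Add(Add(Add(-7814, Function('G')(Function('A')(0, 10))), g), -45709) = Add(Add(Add(-7814, Mul(-18, Pow(Mul(3, 10), -1), Pow(Add(-7, Mul(3, 10)), -1))), 4755), -45709) = Add(Add(Add(-7814, Mul(-18, Pow(30, -1), Pow(Add(-7, 30), -1))), 4755), -45709) = Add(Add(Add(-7814, Mul(-18, Rational(1, 30), Pow(23, -1))), 4755), -45709) = Add(Add(Add(-7814, Mul(-18, Rational(1, 30), Rational(1, 23))), 4755), -45709) = Add(Add(Add(-7814, Rational(-3, 115)), 4755), -45709) = Add(Add(Rational(-898613, 115), 4755), -45709) = Add(Rational(-351788, 115), -45709) = Rational(-5608323, 115)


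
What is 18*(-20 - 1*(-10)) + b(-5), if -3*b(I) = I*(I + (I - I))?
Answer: -565/3 ≈ -188.33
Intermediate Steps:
b(I) = -I²/3 (b(I) = -I*(I + (I - I))/3 = -I*(I + 0)/3 = -I*I/3 = -I²/3)
18*(-20 - 1*(-10)) + b(-5) = 18*(-20 - 1*(-10)) - ⅓*(-5)² = 18*(-20 + 10) - ⅓*25 = 18*(-10) - 25/3 = -180 - 25/3 = -565/3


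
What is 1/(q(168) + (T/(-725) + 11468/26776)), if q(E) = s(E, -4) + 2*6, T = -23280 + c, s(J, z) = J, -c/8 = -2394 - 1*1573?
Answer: 4853150/819041111 ≈ 0.0059254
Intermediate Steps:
c = 31736 (c = -8*(-2394 - 1*1573) = -8*(-2394 - 1573) = -8*(-3967) = 31736)
T = 8456 (T = -23280 + 31736 = 8456)
q(E) = 12 + E (q(E) = E + 2*6 = E + 12 = 12 + E)
1/(q(168) + (T/(-725) + 11468/26776)) = 1/((12 + 168) + (8456/(-725) + 11468/26776)) = 1/(180 + (8456*(-1/725) + 11468*(1/26776))) = 1/(180 + (-8456/725 + 2867/6694)) = 1/(180 - 54525889/4853150) = 1/(819041111/4853150) = 4853150/819041111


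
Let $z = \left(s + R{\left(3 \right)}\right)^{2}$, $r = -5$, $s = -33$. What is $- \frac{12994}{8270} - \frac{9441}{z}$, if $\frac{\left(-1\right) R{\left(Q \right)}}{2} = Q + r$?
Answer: $- \frac{44502512}{3477535} \approx -12.797$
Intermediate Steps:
$R{\left(Q \right)} = 10 - 2 Q$ ($R{\left(Q \right)} = - 2 \left(Q - 5\right) = - 2 \left(-5 + Q\right) = 10 - 2 Q$)
$z = 841$ ($z = \left(-33 + \left(10 - 6\right)\right)^{2} = \left(-33 + 4\right)^{2} = \left(-29\right)^{2} = 841$)
$- \frac{12994}{8270} - \frac{9441}{z} = - \frac{12994}{8270} - \frac{9441}{841} = \left(-12994\right) \frac{1}{8270} - \frac{9441}{841} = - \frac{6497}{4135} - \frac{9441}{841} = - \frac{44502512}{3477535}$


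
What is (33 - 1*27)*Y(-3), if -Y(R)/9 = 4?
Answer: -216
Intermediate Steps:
Y(R) = -36 (Y(R) = -9*4 = -36)
(33 - 1*27)*Y(-3) = (33 - 1*27)*(-36) = (33 - 27)*(-36) = 6*(-36) = -216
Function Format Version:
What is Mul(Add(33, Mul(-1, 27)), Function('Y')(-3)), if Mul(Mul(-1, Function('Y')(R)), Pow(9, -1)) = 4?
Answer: -216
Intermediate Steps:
Function('Y')(R) = -36 (Function('Y')(R) = Mul(-9, 4) = -36)
Mul(Add(33, Mul(-1, 27)), Function('Y')(-3)) = Mul(Add(33, Mul(-1, 27)), -36) = Mul(Add(33, -27), -36) = Mul(6, -36) = -216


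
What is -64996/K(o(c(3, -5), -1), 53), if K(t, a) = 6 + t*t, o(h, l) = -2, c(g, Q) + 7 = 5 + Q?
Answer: -32498/5 ≈ -6499.6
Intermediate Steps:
c(g, Q) = -2 + Q (c(g, Q) = -7 + (5 + Q) = -2 + Q)
K(t, a) = 6 + t²
-64996/K(o(c(3, -5), -1), 53) = -64996/(6 + (-2)²) = -64996/(6 + 4) = -64996/10 = -64996*⅒ = -32498/5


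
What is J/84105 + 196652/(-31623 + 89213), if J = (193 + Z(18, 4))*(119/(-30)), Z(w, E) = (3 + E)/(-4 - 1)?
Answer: 17673907813/5189578875 ≈ 3.4057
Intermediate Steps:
Z(w, E) = -⅗ - E/5 (Z(w, E) = (3 + E)/(-5) = (3 + E)*(-⅕) = -⅗ - E/5)
J = -57001/75 (J = (193 + (-⅗ - ⅕*4))*(119/(-30)) = (193 + (-⅗ - ⅘))*(119*(-1/30)) = (193 - 7/5)*(-119/30) = (958/5)*(-119/30) = -57001/75 ≈ -760.01)
J/84105 + 196652/(-31623 + 89213) = -57001/75/84105 + 196652/(-31623 + 89213) = -57001/75*1/84105 + 196652/57590 = -8143/901125 + 196652*(1/57590) = -8143/901125 + 98326/28795 = 17673907813/5189578875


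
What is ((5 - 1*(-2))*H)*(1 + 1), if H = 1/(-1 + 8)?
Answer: 2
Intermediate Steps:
H = ⅐ (H = 1/7 = ⅐ ≈ 0.14286)
((5 - 1*(-2))*H)*(1 + 1) = ((5 - 1*(-2))*(⅐))*(1 + 1) = ((5 + 2)*(⅐))*2 = (7*(⅐))*2 = 1*2 = 2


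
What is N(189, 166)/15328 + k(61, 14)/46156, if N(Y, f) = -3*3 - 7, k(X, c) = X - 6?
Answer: 297/2009884 ≈ 0.00014777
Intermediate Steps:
k(X, c) = -6 + X
N(Y, f) = -16 (N(Y, f) = -9 - 7 = -16)
N(189, 166)/15328 + k(61, 14)/46156 = -16/15328 + (-6 + 61)/46156 = -16*1/15328 + 55*(1/46156) = -1/958 + 5/4196 = 297/2009884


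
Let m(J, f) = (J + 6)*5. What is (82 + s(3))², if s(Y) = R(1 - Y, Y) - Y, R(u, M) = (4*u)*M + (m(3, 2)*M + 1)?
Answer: 36481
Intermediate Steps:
m(J, f) = 30 + 5*J (m(J, f) = (6 + J)*5 = 30 + 5*J)
R(u, M) = 1 + 45*M + 4*M*u (R(u, M) = (4*u)*M + ((30 + 5*3)*M + 1) = 4*M*u + ((30 + 15)*M + 1) = 4*M*u + (45*M + 1) = 4*M*u + (1 + 45*M) = 1 + 45*M + 4*M*u)
s(Y) = 1 + 44*Y + 4*Y*(1 - Y) (s(Y) = (1 + 45*Y + 4*Y*(1 - Y)) - Y = 1 + 44*Y + 4*Y*(1 - Y))
(82 + s(3))² = (82 + (1 - 4*3² + 48*3))² = (82 + (1 - 4*9 + 144))² = (82 + (1 - 36 + 144))² = (82 + 109)² = 191² = 36481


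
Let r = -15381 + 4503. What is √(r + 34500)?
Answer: √23622 ≈ 153.69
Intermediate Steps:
r = -10878
√(r + 34500) = √(-10878 + 34500) = √23622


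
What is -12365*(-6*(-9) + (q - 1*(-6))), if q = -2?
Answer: -717170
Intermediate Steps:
-12365*(-6*(-9) + (q - 1*(-6))) = -12365*(-6*(-9) + (-2 - 1*(-6))) = -12365*(54 + (-2 + 6)) = -12365*(54 + 4) = -12365*58 = -717170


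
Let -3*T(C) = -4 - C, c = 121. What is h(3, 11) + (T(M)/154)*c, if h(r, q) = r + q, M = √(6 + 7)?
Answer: 316/21 + 11*√13/42 ≈ 15.992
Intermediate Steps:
M = √13 ≈ 3.6056
h(r, q) = q + r
T(C) = 4/3 + C/3 (T(C) = -(-4 - C)/3 = 4/3 + C/3)
h(3, 11) + (T(M)/154)*c = (11 + 3) + ((4/3 + √13/3)/154)*121 = 14 + ((4/3 + √13/3)*(1/154))*121 = 14 + (2/231 + √13/462)*121 = 14 + (22/21 + 11*√13/42) = 316/21 + 11*√13/42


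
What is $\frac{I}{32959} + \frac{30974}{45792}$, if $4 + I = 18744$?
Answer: $\frac{939507073}{754629264} \approx 1.245$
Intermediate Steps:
$I = 18740$ ($I = -4 + 18744 = 18740$)
$\frac{I}{32959} + \frac{30974}{45792} = \frac{18740}{32959} + \frac{30974}{45792} = 18740 \cdot \frac{1}{32959} + 30974 \cdot \frac{1}{45792} = \frac{18740}{32959} + \frac{15487}{22896} = \frac{939507073}{754629264}$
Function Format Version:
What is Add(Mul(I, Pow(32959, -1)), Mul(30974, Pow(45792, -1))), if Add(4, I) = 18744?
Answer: Rational(939507073, 754629264) ≈ 1.2450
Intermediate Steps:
I = 18740 (I = Add(-4, 18744) = 18740)
Add(Mul(I, Pow(32959, -1)), Mul(30974, Pow(45792, -1))) = Add(Mul(18740, Pow(32959, -1)), Mul(30974, Pow(45792, -1))) = Add(Mul(18740, Rational(1, 32959)), Mul(30974, Rational(1, 45792))) = Add(Rational(18740, 32959), Rational(15487, 22896)) = Rational(939507073, 754629264)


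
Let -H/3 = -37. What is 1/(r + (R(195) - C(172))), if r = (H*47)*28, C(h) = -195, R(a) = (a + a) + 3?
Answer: 1/146664 ≈ 6.8183e-6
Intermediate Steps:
H = 111 (H = -3*(-37) = 111)
R(a) = 3 + 2*a (R(a) = 2*a + 3 = 3 + 2*a)
r = 146076 (r = (111*47)*28 = 5217*28 = 146076)
1/(r + (R(195) - C(172))) = 1/(146076 + ((3 + 2*195) - 1*(-195))) = 1/(146076 + ((3 + 390) + 195)) = 1/(146076 + (393 + 195)) = 1/(146076 + 588) = 1/146664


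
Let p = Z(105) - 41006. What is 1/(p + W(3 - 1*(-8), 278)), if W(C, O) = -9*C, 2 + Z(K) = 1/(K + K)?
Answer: -210/8632469 ≈ -2.4327e-5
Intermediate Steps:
Z(K) = -2 + 1/(2*K) (Z(K) = -2 + 1/(K + K) = -2 + 1/(2*K))
p = -8611679/210 (p = (-2 + (1/2)/105) - 41006 = (-2 + (1/2)*(1/105)) - 41006 = (-2 + 1/210) - 41006 = -419/210 - 41006 = -8611679/210 ≈ -41008.)
1/(p + W(3 - 1*(-8), 278)) = 1/(-8611679/210 - 9*(3 - 1*(-8))) = 1/(-8611679/210 - 9*(3 + 8)) = 1/(-8611679/210 - 9*11) = 1/(-8611679/210 - 99) = 1/(-8632469/210) = -210/8632469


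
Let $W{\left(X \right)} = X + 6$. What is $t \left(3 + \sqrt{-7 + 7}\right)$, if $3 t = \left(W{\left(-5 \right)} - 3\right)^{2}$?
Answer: $4$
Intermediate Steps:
$W{\left(X \right)} = 6 + X$
$t = \frac{4}{3}$ ($t = \frac{\left(\left(6 - 5\right) - 3\right)^{2}}{3} = \frac{\left(1 - 3\right)^{2}}{3} = \frac{\left(-2\right)^{2}}{3} = \frac{1}{3} \cdot 4 = \frac{4}{3} \approx 1.3333$)
$t \left(3 + \sqrt{-7 + 7}\right) = \frac{4 \left(3 + \sqrt{-7 + 7}\right)}{3} = \frac{4 \left(3 + \sqrt{0}\right)}{3} = \frac{4 \left(3 + 0\right)}{3} = \frac{4}{3} \cdot 3 = 4$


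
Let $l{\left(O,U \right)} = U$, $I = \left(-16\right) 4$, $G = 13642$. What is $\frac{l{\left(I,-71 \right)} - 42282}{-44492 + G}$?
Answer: $\frac{42353}{30850} \approx 1.3729$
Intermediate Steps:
$I = -64$
$\frac{l{\left(I,-71 \right)} - 42282}{-44492 + G} = \frac{-71 - 42282}{-44492 + 13642} = - \frac{42353}{-30850} = \left(-42353\right) \left(- \frac{1}{30850}\right) = \frac{42353}{30850}$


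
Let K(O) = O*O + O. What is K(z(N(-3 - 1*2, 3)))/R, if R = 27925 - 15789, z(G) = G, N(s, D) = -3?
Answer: 3/6068 ≈ 0.00049440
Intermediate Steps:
K(O) = O + O² (K(O) = O² + O = O + O²)
R = 12136
K(z(N(-3 - 1*2, 3)))/R = -3*(1 - 3)/12136 = -3*(-2)*(1/12136) = 6*(1/12136) = 3/6068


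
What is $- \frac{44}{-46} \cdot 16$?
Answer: $\frac{352}{23} \approx 15.304$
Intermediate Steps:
$- \frac{44}{-46} \cdot 16 = \left(-44\right) \left(- \frac{1}{46}\right) 16 = \frac{22}{23} \cdot 16 = \frac{352}{23}$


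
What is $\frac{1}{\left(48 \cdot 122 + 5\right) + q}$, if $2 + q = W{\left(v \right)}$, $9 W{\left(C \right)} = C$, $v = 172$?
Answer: $\frac{9}{52903} \approx 0.00017012$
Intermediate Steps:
$W{\left(C \right)} = \frac{C}{9}$
$q = \frac{154}{9}$ ($q = -2 + \frac{1}{9} \cdot 172 = -2 + \frac{172}{9} = \frac{154}{9} \approx 17.111$)
$\frac{1}{\left(48 \cdot 122 + 5\right) + q} = \frac{1}{\left(48 \cdot 122 + 5\right) + \frac{154}{9}} = \frac{1}{\left(5856 + 5\right) + \frac{154}{9}} = \frac{1}{5861 + \frac{154}{9}} = \frac{1}{\frac{52903}{9}} = \frac{9}{52903}$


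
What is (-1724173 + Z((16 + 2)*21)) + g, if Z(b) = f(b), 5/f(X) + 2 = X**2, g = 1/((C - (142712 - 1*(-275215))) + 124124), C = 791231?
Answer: -61271511318635393/35536753748 ≈ -1.7242e+6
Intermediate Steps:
g = 1/497428 (g = 1/((791231 - (142712 - 1*(-275215))) + 124124) = 1/((791231 - (142712 + 275215)) + 124124) = 1/((791231 - 1*417927) + 124124) = 1/((791231 - 417927) + 124124) = 1/(373304 + 124124) = 1/497428 ≈ 2.0103e-6)
f(X) = 5/(-2 + X**2)
Z(b) = 5/(-2 + b**2)
(-1724173 + Z((16 + 2)*21)) + g = (-1724173 + 5/(-2 + ((16 + 2)*21)**2)) + 1/497428 = (-1724173 + 5/(-2 + (18*21)**2)) + 1/497428 = (-1724173 + 5/(-2 + 378**2)) + 1/497428 = (-1724173 + 5/(-2 + 142884)) + 1/497428 = (-1724173 + 5/142882) + 1/497428 = -246353286581/142882 + 1/497428 = -61271511318635393/35536753748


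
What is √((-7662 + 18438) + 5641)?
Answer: √16417 ≈ 128.13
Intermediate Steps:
√((-7662 + 18438) + 5641) = √(10776 + 5641) = √16417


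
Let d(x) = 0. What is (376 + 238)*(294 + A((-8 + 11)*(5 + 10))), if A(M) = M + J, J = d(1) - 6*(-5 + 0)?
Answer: 226566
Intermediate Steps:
J = 30 (J = 0 - 6*(-5 + 0) = 0 - 6*(-5) = 0 - 1*(-30) = 0 + 30 = 30)
A(M) = 30 + M (A(M) = M + 30 = 30 + M)
(376 + 238)*(294 + A((-8 + 11)*(5 + 10))) = (376 + 238)*(294 + (30 + (-8 + 11)*(5 + 10))) = 614*(294 + (30 + 3*15)) = 614*(294 + (30 + 45)) = 614*(294 + 75) = 614*369 = 226566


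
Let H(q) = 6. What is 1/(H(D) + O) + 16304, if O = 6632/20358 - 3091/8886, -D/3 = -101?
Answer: 2938588388966/180235417 ≈ 16304.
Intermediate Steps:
D = 303 (D = -3*(-101) = 303)
O = -665771/30150198 (O = 6632*(1/20358) - 3091*1/8886 = 3316/10179 - 3091/8886 = -665771/30150198 ≈ -0.022082)
1/(H(D) + O) + 16304 = 1/(6 - 665771/30150198) + 16304 = 1/(180235417/30150198) + 16304 = 30150198/180235417 + 16304 = 2938588388966/180235417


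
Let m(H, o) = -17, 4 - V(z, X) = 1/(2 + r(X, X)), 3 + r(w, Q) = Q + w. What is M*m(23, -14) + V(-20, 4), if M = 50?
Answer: -5923/7 ≈ -846.14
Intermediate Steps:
r(w, Q) = -3 + Q + w (r(w, Q) = -3 + (Q + w) = -3 + Q + w)
V(z, X) = 4 - 1/(-1 + 2*X) (V(z, X) = 4 - 1/(2 + (-3 + X + X)) = 4 - 1/(2 + (-3 + 2*X)) = 4 - 1/(-1 + 2*X))
M*m(23, -14) + V(-20, 4) = 50*(-17) + (-5 + 8*4)/(-1 + 2*4) = -850 + (-5 + 32)/(-1 + 8) = -850 + 27/7 = -5923/7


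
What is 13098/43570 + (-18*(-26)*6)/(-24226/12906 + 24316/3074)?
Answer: 607114517366337/1303568499005 ≈ 465.73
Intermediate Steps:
13098/43570 + (-18*(-26)*6)/(-24226/12906 + 24316/3074) = 13098*(1/43570) + (468*6)/(-24226*1/12906 + 24316*(1/3074)) = 6549/21785 + 2808/(-12113/6453 + 12158/1537) = 6549/21785 + 2808/(59837893/9918261) = 6549/21785 + 2808*(9918261/59837893) = 6549/21785 + 27850476888/59837893 = 607114517366337/1303568499005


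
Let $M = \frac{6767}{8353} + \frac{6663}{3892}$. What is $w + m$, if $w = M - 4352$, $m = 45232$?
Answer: $\frac{1329085724083}{32509876} \approx 40883.0$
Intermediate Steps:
$M = \frac{81993203}{32509876}$ ($M = 6767 \cdot \frac{1}{8353} + 6663 \cdot \frac{1}{3892} = \frac{6767}{8353} + \frac{6663}{3892} = \frac{81993203}{32509876} \approx 2.5221$)
$w = - \frac{141400987149}{32509876}$ ($w = \frac{81993203}{32509876} - 4352 = - \frac{141400987149}{32509876} \approx -4349.5$)
$w + m = - \frac{141400987149}{32509876} + 45232 = \frac{1329085724083}{32509876}$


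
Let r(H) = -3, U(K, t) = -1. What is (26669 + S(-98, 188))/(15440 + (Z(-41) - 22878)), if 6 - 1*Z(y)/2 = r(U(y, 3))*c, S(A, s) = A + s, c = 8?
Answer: -26759/7378 ≈ -3.6269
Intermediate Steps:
Z(y) = 60 (Z(y) = 12 - (-6)*8 = 12 - 2*(-24) = 12 + 48 = 60)
(26669 + S(-98, 188))/(15440 + (Z(-41) - 22878)) = (26669 + (-98 + 188))/(15440 + (60 - 22878)) = (26669 + 90)/(15440 - 22818) = 26759/(-7378) = 26759*(-1/7378) = -26759/7378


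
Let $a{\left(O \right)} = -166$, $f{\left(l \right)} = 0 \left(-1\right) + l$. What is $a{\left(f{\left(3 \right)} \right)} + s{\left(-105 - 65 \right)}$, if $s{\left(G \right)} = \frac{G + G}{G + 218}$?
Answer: $- \frac{2077}{12} \approx -173.08$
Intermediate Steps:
$f{\left(l \right)} = l$ ($f{\left(l \right)} = 0 + l = l$)
$s{\left(G \right)} = \frac{2 G}{218 + G}$
$a{\left(f{\left(3 \right)} \right)} + s{\left(-105 - 65 \right)} = -166 + \frac{2 \left(-105 - 65\right)}{218 - 170} = -166 + 2 \left(-170\right) \frac{1}{218 - 170} = -166 + 2 \left(-170\right) \frac{1}{48} = -166 - \frac{85}{12} = - \frac{2077}{12}$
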